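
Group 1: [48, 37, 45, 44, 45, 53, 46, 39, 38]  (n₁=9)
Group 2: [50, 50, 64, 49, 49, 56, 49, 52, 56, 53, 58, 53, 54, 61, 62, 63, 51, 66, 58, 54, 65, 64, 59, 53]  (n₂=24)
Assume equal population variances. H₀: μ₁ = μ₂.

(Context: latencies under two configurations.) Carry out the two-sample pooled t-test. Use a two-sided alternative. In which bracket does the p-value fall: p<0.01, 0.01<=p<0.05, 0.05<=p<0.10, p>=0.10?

p-value bracket: p<0.01

x̄₁=43.889, s₁=5.159, n₁=9
x̄₂=56.208, s₂=5.634, n₂=24
s_p² = [8·5.159² + 23·5.634²]/31 = 30.4144
SE = √(s_p²·(1/9+1/24)) = 2.1556
t = (43.889−56.208)/2.1556 = -5.7151
df = 31
p-value (two-sided) = 0.00000
→ bracket: p<0.01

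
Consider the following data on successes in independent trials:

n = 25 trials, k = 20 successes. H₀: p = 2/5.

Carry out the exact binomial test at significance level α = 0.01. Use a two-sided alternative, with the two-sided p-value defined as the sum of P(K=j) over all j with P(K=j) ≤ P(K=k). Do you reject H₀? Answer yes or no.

reject H₀: yes

Exact binomial: n=25, k=20, p₀=2/5=0.4000
P(X=j) = C(n,j)·p₀^j·(1−p₀)^(n−j); p = Σ P(X=j) over j with P(X=j) ≤ P(X=20)
p-value (two-sided) = 0.00006
At α=0.01: p < α → reject H₀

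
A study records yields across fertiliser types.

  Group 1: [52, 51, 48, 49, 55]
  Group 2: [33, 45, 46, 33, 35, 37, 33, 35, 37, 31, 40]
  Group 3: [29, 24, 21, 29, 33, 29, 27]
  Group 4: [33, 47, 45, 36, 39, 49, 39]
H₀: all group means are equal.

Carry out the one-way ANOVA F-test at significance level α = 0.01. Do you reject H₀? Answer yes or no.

Group means [51.00, 36.82, 27.43, 41.14], grand mean 38.000
SSB = Σnᵢ(x̄ᵢ−x̄)² = 1711.792; SSW = ΣΣ(x−x̄ᵢ)² = 580.208
MSB = 1711.792/3 = 570.5974; MSW = 580.208/26 = 22.3157
F = MSB/MSW = 25.5693
df = (3, 26)
p-value (upper-tail) = 0.00000
At α=0.01: p < α → reject H₀

reject H₀: yes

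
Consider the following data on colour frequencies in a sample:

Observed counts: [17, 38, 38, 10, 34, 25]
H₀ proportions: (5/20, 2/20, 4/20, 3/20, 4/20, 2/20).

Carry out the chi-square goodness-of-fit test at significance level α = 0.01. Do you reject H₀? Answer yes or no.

n = 162; E_i = n·p_i = [40.50, 16.20, 32.40, 24.30, 32.40, 16.20]
χ² = (17−40.50)²/40.50 + (38−16.20)²/16.20 + (38−32.40)²/32.40 + (10−24.30)²/24.30 + (34−32.40)²/32.40 + (25−16.20)²/16.20 = 57.2140
df = 5
p-value (upper-tail) = 0.00000
At α=0.01: p < α → reject H₀

reject H₀: yes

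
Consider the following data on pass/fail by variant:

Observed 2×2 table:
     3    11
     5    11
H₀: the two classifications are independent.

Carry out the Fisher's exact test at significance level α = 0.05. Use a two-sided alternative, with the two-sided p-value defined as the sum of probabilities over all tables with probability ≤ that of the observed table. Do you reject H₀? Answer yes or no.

Margins: r₁=14, r₂=16, c₁=8, c₂=22, n=30
p_obs = C(14,3)·C(16,5)/C(30,8); sum pmf over tables with pmf ≤ p_obs
p-value (two-sided) = 0.68873
At α=0.05: p ≥ α → fail to reject H₀

reject H₀: no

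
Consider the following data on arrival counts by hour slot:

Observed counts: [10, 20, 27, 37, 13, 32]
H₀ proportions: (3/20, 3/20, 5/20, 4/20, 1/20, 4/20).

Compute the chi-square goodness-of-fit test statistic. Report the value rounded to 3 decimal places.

n = 139; E_i = n·p_i = [20.85, 20.85, 34.75, 27.80, 6.95, 27.80]
χ² = (10−20.85)²/20.85 + (20−20.85)²/20.85 + (27−34.75)²/34.75 + (37−27.80)²/27.80 + (13−6.95)²/6.95 + (32−27.80)²/27.80 = 16.3549
df = 5

test statistic = 16.355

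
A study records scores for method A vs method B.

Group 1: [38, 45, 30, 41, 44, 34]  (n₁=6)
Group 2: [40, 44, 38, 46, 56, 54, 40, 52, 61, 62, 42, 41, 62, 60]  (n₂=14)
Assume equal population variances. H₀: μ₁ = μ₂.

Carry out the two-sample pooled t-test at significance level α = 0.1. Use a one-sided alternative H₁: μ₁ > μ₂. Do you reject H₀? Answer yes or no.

x̄₁=38.667, s₁=5.854, n₁=6
x̄₂=49.857, s₂=9.223, n₂=14
s_p² = [5·5.854² + 13·9.223²]/18 = 70.9471
SE = √(s_p²·(1/6+1/14)) = 4.1100
t = (38.667−49.857)/4.1100 = -2.7227
df = 18
p-value (one-sided, H₁ greater) = 0.99302
At α=0.1: p ≥ α → fail to reject H₀

reject H₀: no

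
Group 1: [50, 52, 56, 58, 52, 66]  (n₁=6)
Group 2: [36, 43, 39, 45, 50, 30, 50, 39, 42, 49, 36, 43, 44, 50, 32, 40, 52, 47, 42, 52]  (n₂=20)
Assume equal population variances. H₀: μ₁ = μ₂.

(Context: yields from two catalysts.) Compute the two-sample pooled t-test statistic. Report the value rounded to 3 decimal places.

x̄₁=55.667, s₁=5.854, n₁=6
x̄₂=43.050, s₂=6.476, n₂=20
s_p² = [5·5.854² + 19·6.476²]/24 = 40.3451
SE = √(s_p²·(1/6+1/20)) = 2.9566
t = (55.667−43.050)/2.9566 = 4.2673
df = 24

test statistic = 4.267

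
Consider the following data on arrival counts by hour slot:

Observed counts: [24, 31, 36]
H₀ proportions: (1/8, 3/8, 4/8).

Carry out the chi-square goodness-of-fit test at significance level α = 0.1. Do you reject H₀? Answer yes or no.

reject H₀: yes

n = 91; E_i = n·p_i = [11.38, 34.12, 45.50]
χ² = (24−11.38)²/11.38 + (31−34.12)²/34.12 + (36−45.50)²/45.50 = 16.2821
df = 2
p-value (upper-tail) = 0.00029
At α=0.1: p < α → reject H₀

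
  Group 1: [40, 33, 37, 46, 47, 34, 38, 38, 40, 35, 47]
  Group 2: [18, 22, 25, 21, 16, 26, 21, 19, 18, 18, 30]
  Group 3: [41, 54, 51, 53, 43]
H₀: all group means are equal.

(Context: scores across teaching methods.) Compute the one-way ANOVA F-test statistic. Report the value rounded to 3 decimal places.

test statistic = 65.265

Group means [39.55, 21.27, 48.40], grand mean 33.741
SSB = Σnᵢ(x̄ᵢ−x̄)² = 3155.076; SSW = ΣΣ(x−x̄ᵢ)² = 580.109
MSB = 3155.076/2 = 1577.5380; MSW = 580.109/24 = 24.1712
F = MSB/MSW = 65.2652
df = (2, 24)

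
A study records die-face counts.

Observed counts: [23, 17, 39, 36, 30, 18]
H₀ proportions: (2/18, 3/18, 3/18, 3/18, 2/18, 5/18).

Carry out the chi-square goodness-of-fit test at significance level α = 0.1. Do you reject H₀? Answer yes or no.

reject H₀: yes

n = 163; E_i = n·p_i = [18.11, 27.17, 27.17, 27.17, 18.11, 45.28]
χ² = (23−18.11)²/18.11 + (17−27.17)²/27.17 + (39−27.17)²/27.17 + (36−27.17)²/27.17 + (30−18.11)²/18.11 + (18−45.28)²/45.28 = 37.3890
df = 5
p-value (upper-tail) = 0.00000
At α=0.1: p < α → reject H₀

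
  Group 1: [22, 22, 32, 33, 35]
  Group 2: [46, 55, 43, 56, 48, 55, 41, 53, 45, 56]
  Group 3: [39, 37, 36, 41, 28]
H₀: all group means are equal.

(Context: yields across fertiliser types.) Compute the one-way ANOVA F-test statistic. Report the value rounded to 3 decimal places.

Group means [28.80, 49.80, 36.20], grand mean 41.150
SSB = Σnᵢ(x̄ᵢ−x̄)² = 1633.350; SSW = ΣΣ(x−x̄ᵢ)² = 563.200
MSB = 1633.350/2 = 816.6750; MSW = 563.200/17 = 33.1294
F = MSB/MSW = 24.6511
df = (2, 17)

test statistic = 24.651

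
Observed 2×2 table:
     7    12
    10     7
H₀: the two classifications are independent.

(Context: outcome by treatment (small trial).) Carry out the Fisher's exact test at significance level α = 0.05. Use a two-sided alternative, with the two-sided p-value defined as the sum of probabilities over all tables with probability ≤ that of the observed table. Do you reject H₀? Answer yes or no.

Margins: r₁=19, r₂=17, c₁=17, c₂=19, n=36
p_obs = C(19,7)·C(17,10)/C(36,17); sum pmf over tables with pmf ≤ p_obs
p-value (two-sided) = 0.31612
At α=0.05: p ≥ α → fail to reject H₀

reject H₀: no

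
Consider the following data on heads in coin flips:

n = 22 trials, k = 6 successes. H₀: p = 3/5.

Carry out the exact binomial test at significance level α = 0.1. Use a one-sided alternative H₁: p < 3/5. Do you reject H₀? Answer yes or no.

Exact binomial: n=22, k=6, p₀=3/5=0.6000
P(X≤6) from Σ C(n,i)·p₀^i·(1−p₀)^(n−i)
p-value (one-sided, H₁ less) = 0.00192
At α=0.1: p < α → reject H₀

reject H₀: yes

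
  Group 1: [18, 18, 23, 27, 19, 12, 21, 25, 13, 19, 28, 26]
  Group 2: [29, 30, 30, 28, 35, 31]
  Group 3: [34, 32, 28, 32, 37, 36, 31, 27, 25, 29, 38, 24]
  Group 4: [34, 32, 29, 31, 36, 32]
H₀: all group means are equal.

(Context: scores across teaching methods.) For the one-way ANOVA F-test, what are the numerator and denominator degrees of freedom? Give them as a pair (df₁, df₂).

k = 4 groups, N = 36 total
df = (k−1, N−k) = (4−1, 36−4) = (3, 32)

degrees of freedom = [3, 32]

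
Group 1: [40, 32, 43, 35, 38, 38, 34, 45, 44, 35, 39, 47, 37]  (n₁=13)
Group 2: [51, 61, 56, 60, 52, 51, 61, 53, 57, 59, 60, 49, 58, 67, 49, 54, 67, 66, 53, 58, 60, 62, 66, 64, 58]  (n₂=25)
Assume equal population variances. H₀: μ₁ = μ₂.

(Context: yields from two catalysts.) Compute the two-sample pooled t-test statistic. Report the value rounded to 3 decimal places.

test statistic = -10.620

x̄₁=39.000, s₁=4.601, n₁=13
x̄₂=58.080, s₂=5.552, n₂=25
s_p² = [12·4.601² + 24·5.552²]/36 = 27.6067
SE = √(s_p²·(1/13+1/25)) = 1.7966
t = (39.000−58.080)/1.7966 = -10.6199
df = 36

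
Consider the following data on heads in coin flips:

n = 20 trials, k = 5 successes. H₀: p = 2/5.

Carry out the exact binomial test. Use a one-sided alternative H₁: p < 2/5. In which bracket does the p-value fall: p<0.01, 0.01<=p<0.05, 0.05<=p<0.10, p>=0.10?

Exact binomial: n=20, k=5, p₀=2/5=0.4000
P(X≤5) from Σ C(n,i)·p₀^i·(1−p₀)^(n−i)
p-value (one-sided, H₁ less) = 0.12560
→ bracket: p>=0.10

p-value bracket: p>=0.10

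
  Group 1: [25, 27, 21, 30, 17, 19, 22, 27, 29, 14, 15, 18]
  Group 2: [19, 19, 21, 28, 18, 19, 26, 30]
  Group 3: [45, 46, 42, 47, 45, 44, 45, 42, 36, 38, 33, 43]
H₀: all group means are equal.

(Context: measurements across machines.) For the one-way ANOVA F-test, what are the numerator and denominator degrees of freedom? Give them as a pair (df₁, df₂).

k = 3 groups, N = 32 total
df = (k−1, N−k) = (3−1, 32−3) = (2, 29)

degrees of freedom = [2, 29]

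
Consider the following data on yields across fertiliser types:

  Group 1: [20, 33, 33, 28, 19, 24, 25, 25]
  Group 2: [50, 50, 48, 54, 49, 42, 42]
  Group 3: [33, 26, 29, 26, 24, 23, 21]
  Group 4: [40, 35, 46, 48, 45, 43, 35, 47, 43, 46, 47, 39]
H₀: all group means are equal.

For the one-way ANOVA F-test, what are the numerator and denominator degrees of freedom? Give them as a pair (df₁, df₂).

degrees of freedom = [3, 30]

k = 4 groups, N = 34 total
df = (k−1, N−k) = (4−1, 34−4) = (3, 30)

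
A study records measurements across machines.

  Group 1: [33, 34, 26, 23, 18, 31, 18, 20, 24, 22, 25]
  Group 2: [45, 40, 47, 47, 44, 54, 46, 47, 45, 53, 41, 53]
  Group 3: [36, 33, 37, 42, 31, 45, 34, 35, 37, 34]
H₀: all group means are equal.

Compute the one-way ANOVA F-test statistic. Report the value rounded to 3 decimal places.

test statistic = 58.864

Group means [24.91, 46.83, 36.40], grand mean 36.364
SSB = Σnᵢ(x̄ᵢ−x̄)² = 2758.661; SSW = ΣΣ(x−x̄ᵢ)² = 702.976
MSB = 2758.661/2 = 1379.3303; MSW = 702.976/30 = 23.4325
F = MSB/MSW = 58.8639
df = (2, 30)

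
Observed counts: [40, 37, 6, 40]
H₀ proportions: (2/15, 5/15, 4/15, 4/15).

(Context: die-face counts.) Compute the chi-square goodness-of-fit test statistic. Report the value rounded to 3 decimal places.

test statistic = 57.829

n = 123; E_i = n·p_i = [16.40, 41.00, 32.80, 32.80]
χ² = (40−16.40)²/16.40 + (37−41.00)²/41.00 + (6−32.80)²/32.80 + (40−32.80)²/32.80 = 57.8293
df = 3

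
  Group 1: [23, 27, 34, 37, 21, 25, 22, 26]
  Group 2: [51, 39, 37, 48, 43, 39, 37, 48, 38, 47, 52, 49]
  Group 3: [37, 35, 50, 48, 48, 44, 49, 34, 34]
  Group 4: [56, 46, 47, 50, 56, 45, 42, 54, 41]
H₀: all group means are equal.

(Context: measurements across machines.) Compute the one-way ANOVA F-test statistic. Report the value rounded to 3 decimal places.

test statistic = 20.210

Group means [26.88, 44.00, 42.11, 48.56], grand mean 41.026
SSB = Σnᵢ(x̄ᵢ−x̄)² = 2228.988; SSW = ΣΣ(x−x̄ᵢ)² = 1249.986
MSB = 2228.988/3 = 742.9959; MSW = 1249.986/34 = 36.7643
F = MSB/MSW = 20.2097
df = (3, 34)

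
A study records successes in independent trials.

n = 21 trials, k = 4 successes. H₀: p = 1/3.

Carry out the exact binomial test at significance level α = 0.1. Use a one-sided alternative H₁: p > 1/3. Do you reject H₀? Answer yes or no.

reject H₀: no

Exact binomial: n=21, k=4, p₀=1/3=0.3333
P(X≥4) from Σ C(n,i)·p₀^i·(1−p₀)^(n−i)
p-value (one-sided, H₁ greater) = 0.95384
At α=0.1: p ≥ α → fail to reject H₀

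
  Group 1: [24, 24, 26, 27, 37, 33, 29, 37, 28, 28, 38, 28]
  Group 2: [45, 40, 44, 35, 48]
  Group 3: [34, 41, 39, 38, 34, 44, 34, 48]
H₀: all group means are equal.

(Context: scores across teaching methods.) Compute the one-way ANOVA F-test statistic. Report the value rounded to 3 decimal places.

test statistic = 13.734

Group means [29.92, 42.40, 39.00], grand mean 35.320
SSB = Σnᵢ(x̄ᵢ−x̄)² = 709.323; SSW = ΣΣ(x−x̄ᵢ)² = 568.117
MSB = 709.323/2 = 354.6617; MSW = 568.117/22 = 25.8235
F = MSB/MSW = 13.7341
df = (2, 22)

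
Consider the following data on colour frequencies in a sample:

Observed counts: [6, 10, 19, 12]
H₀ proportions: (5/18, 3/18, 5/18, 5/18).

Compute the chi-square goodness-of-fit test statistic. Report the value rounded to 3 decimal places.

n = 47; E_i = n·p_i = [13.06, 7.83, 13.06, 13.06]
χ² = (6−13.06)²/13.06 + (10−7.83)²/7.83 + (19−13.06)²/13.06 + (12−13.06)²/13.06 = 7.2043
df = 3

test statistic = 7.204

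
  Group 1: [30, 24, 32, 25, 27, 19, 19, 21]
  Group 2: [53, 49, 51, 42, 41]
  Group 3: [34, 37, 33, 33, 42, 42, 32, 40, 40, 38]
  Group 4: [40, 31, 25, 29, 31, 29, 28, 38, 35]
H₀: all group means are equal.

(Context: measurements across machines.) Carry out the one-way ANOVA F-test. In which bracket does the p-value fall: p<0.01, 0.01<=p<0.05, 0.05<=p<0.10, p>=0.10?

p-value bracket: p<0.01

Group means [24.62, 47.20, 37.10, 31.78], grand mean 34.062
SSB = Σnᵢ(x̄ᵢ−x̄)² = 1714.744; SSW = ΣΣ(x−x̄ᵢ)² = 611.131
MSB = 1714.744/3 = 571.5815; MSW = 611.131/28 = 21.8261
F = MSB/MSW = 26.1880
df = (3, 28)
p-value (upper-tail) = 0.00000
→ bracket: p<0.01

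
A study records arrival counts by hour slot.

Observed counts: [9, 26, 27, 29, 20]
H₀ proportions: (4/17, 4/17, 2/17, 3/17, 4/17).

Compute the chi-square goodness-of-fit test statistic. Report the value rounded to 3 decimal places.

test statistic = 32.058

n = 111; E_i = n·p_i = [26.12, 26.12, 13.06, 19.59, 26.12]
χ² = (9−26.12)²/26.12 + (26−26.12)²/26.12 + (27−13.06)²/13.06 + (29−19.59)²/19.59 + (20−26.12)²/26.12 = 32.0578
df = 4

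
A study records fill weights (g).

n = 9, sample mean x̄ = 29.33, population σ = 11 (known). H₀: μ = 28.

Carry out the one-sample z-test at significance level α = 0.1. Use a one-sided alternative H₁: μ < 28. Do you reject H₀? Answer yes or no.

SE = σ/√n = 11/√9 = 3.6667
z = (x̄−μ₀)/SE = (29.33−28)/3.6667 = 0.3627
p-value (one-sided, H₁ less) = 0.64160
At α=0.1: p ≥ α → fail to reject H₀

reject H₀: no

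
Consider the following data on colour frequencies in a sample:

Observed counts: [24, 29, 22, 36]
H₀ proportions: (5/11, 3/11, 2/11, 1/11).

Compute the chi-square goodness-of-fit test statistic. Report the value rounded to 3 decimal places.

n = 111; E_i = n·p_i = [50.45, 30.27, 20.18, 10.09]
χ² = (24−50.45)²/50.45 + (29−30.27)²/30.27 + (22−20.18)²/20.18 + (36−10.09)²/10.09 = 80.6114
df = 3

test statistic = 80.611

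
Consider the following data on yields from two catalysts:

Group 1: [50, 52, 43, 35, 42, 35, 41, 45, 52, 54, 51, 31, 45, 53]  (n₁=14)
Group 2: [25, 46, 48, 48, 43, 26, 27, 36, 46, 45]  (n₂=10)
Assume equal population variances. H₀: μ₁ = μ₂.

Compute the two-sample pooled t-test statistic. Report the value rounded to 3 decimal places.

x̄₁=44.929, s₁=7.488, n₁=14
x̄₂=39.000, s₂=9.603, n₂=10
s_p² = [13·7.488² + 9·9.603²]/22 = 70.8604
SE = √(s_p²·(1/14+1/10)) = 3.4853
t = (44.929−39.000)/3.4853 = 1.7010
df = 22

test statistic = 1.701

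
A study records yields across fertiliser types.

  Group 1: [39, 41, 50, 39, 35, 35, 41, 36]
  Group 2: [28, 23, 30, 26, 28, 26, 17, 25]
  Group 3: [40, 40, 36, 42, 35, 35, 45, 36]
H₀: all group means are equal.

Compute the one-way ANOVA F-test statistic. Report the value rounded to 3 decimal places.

test statistic = 28.007

Group means [39.50, 25.38, 38.62], grand mean 34.500
SSB = Σnᵢ(x̄ᵢ−x̄)² = 1002.250; SSW = ΣΣ(x−x̄ᵢ)² = 375.750
MSB = 1002.250/2 = 501.1250; MSW = 375.750/21 = 17.8929
F = MSB/MSW = 28.0070
df = (2, 21)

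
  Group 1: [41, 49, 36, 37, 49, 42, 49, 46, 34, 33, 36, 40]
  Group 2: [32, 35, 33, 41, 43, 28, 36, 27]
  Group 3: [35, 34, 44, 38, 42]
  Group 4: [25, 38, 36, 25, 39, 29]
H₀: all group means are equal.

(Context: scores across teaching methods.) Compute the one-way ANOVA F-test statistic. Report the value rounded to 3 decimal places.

test statistic = 4.068

Group means [41.00, 34.38, 38.60, 32.00], grand mean 37.161
SSB = Σnᵢ(x̄ᵢ−x̄)² = 409.119; SSW = ΣΣ(x−x̄ᵢ)² = 905.075
MSB = 409.119/3 = 136.3728; MSW = 905.075/27 = 33.5213
F = MSB/MSW = 4.0682
df = (3, 27)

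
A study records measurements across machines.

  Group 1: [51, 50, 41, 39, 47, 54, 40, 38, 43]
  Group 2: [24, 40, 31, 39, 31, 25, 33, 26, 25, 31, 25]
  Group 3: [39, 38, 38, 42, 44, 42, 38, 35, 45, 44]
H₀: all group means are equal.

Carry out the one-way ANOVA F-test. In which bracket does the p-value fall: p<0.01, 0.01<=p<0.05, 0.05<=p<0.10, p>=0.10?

p-value bracket: p<0.01

Group means [44.78, 30.00, 40.50], grand mean 37.933
SSB = Σnᵢ(x̄ᵢ−x̄)² = 1179.811; SSW = ΣΣ(x−x̄ᵢ)² = 696.056
MSB = 1179.811/2 = 589.9056; MSW = 696.056/27 = 25.7798
F = MSB/MSW = 22.8824
df = (2, 27)
p-value (upper-tail) = 0.00000
→ bracket: p<0.01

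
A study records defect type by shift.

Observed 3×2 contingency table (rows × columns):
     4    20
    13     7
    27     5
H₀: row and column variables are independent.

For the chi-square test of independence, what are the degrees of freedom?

degrees of freedom = 2

df = (r−1)(c−1) = (3−1)·(2−1) = 2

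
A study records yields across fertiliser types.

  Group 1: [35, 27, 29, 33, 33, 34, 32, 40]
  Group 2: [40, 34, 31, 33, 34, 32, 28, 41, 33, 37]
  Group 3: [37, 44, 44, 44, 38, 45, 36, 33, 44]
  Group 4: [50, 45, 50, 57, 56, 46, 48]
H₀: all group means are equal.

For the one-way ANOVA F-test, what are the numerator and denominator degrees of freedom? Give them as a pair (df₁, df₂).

degrees of freedom = [3, 30]

k = 4 groups, N = 34 total
df = (k−1, N−k) = (4−1, 34−4) = (3, 30)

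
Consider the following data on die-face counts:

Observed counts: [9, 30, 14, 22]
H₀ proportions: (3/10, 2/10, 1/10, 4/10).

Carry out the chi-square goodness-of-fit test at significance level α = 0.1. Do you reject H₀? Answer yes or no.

reject H₀: yes

n = 75; E_i = n·p_i = [22.50, 15.00, 7.50, 30.00]
χ² = (9−22.50)²/22.50 + (30−15.00)²/15.00 + (14−7.50)²/7.50 + (22−30.00)²/30.00 = 30.8667
df = 3
p-value (upper-tail) = 0.00000
At α=0.1: p < α → reject H₀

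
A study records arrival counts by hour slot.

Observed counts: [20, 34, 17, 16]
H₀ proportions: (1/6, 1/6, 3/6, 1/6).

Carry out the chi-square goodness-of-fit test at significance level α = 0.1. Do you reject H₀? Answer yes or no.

n = 87; E_i = n·p_i = [14.50, 14.50, 43.50, 14.50]
χ² = (20−14.50)²/14.50 + (34−14.50)²/14.50 + (17−43.50)²/43.50 + (16−14.50)²/14.50 = 44.6092
df = 3
p-value (upper-tail) = 0.00000
At α=0.1: p < α → reject H₀

reject H₀: yes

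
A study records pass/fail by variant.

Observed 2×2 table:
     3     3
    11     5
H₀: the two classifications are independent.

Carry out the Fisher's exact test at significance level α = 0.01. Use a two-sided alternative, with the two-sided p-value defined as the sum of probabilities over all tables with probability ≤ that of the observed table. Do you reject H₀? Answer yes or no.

reject H₀: no

Margins: r₁=6, r₂=16, c₁=14, c₂=8, n=22
p_obs = C(6,3)·C(16,11)/C(22,14); sum pmf over tables with pmf ≤ p_obs
p-value (two-sided) = 0.62436
At α=0.01: p ≥ α → fail to reject H₀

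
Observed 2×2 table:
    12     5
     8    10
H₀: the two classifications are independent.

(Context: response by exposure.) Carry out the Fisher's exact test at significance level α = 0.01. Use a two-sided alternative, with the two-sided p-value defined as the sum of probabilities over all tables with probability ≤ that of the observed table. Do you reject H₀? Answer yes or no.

reject H₀: no

Margins: r₁=17, r₂=18, c₁=20, c₂=15, n=35
p_obs = C(17,12)·C(18,8)/C(35,20); sum pmf over tables with pmf ≤ p_obs
p-value (two-sided) = 0.17558
At α=0.01: p ≥ α → fail to reject H₀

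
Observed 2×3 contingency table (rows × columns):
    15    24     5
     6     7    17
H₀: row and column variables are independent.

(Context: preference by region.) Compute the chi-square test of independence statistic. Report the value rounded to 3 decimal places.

test statistic = 17.710

Row totals [44, 30], col totals [21, 31, 22], n=74
χ² = (15−12.49)²/12.49 + (24−18.43)²/18.43 + (5−13.08)²/13.08 + (6−8.51)²/8.51 + (7−12.57)²/12.57 + (17−8.92)²/8.92 = 17.7104
df = 2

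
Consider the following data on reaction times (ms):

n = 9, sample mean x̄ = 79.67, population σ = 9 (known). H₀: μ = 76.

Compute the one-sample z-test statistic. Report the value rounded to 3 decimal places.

test statistic = 1.223

SE = σ/√n = 9/√9 = 3.0000
z = (x̄−μ₀)/SE = (79.67−76)/3.0000 = 1.2233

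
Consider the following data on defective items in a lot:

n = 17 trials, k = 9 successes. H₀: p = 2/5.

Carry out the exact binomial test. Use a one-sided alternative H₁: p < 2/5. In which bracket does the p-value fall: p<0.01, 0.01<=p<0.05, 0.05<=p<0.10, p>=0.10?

p-value bracket: p>=0.10

Exact binomial: n=17, k=9, p₀=2/5=0.4000
P(X≤9) from Σ C(n,i)·p₀^i·(1−p₀)^(n−i)
p-value (one-sided, H₁ less) = 0.90810
→ bracket: p>=0.10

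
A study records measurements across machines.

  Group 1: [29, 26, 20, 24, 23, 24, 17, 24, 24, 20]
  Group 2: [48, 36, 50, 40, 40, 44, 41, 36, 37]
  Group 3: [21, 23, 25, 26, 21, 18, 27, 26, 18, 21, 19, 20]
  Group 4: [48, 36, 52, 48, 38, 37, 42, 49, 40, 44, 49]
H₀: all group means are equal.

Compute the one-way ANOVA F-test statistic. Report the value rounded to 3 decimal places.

test statistic = 73.990

Group means [23.10, 41.33, 22.08, 43.91], grand mean 32.167
SSB = Σnᵢ(x̄ᵢ−x̄)² = 4315.108; SSW = ΣΣ(x−x̄ᵢ)² = 738.726
MSB = 4315.108/3 = 1438.3692; MSW = 738.726/38 = 19.4402
F = MSB/MSW = 73.9896
df = (3, 38)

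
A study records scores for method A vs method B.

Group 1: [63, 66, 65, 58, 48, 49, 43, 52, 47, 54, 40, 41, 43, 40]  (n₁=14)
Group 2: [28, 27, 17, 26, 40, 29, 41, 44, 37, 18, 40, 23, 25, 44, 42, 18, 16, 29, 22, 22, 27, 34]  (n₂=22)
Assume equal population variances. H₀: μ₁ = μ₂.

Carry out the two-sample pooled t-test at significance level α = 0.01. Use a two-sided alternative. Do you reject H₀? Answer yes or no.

x̄₁=50.643, s₁=9.287, n₁=14
x̄₂=29.500, s₂=9.288, n₂=22
s_p² = [13·9.287² + 21·9.288²]/34 = 86.2563
SE = √(s_p²·(1/14+1/22)) = 3.1752
t = (50.643−29.500)/3.1752 = 6.6587
df = 34
p-value (two-sided) = 0.00000
At α=0.01: p < α → reject H₀

reject H₀: yes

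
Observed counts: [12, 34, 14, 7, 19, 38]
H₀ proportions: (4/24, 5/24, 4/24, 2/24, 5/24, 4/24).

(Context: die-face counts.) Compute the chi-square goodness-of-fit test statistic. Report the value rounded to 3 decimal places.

test statistic = 25.787

n = 124; E_i = n·p_i = [20.67, 25.83, 20.67, 10.33, 25.83, 20.67]
χ² = (12−20.67)²/20.67 + (34−25.83)²/25.83 + (14−20.67)²/20.67 + (7−10.33)²/10.33 + (19−25.83)²/25.83 + (38−20.67)²/20.67 = 25.7871
df = 5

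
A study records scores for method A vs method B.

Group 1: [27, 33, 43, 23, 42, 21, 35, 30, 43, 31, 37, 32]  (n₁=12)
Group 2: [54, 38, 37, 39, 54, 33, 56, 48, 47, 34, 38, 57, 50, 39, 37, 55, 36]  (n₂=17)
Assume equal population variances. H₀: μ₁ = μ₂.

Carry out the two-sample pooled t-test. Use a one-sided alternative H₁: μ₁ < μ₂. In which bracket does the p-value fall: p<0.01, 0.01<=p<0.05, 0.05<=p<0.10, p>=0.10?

x̄₁=33.083, s₁=7.354, n₁=12
x̄₂=44.235, s₂=8.657, n₂=17
s_p² = [11·7.354² + 16·8.657²]/27 = 66.4435
SE = √(s_p²·(1/12+1/17)) = 3.0733
t = (33.083−44.235)/3.0733 = -3.6286
df = 27
p-value (one-sided, H₁ less) = 0.00059
→ bracket: p<0.01

p-value bracket: p<0.01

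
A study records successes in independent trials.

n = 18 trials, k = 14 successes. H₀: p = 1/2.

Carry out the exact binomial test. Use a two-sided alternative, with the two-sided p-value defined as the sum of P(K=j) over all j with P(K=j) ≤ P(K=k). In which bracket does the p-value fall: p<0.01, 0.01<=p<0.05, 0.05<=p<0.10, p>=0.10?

Exact binomial: n=18, k=14, p₀=1/2=0.5000
P(X=j) = C(n,j)·p₀^j·(1−p₀)^(n−j); p = Σ P(X=j) over j with P(X=j) ≤ P(X=14)
p-value (two-sided) = 0.03088
→ bracket: 0.01<=p<0.05

p-value bracket: 0.01<=p<0.05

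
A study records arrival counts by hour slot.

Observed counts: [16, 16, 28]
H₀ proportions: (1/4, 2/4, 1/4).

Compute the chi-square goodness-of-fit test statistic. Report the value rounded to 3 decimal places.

n = 60; E_i = n·p_i = [15.00, 30.00, 15.00]
χ² = (16−15.00)²/15.00 + (16−30.00)²/30.00 + (28−15.00)²/15.00 = 17.8667
df = 2

test statistic = 17.867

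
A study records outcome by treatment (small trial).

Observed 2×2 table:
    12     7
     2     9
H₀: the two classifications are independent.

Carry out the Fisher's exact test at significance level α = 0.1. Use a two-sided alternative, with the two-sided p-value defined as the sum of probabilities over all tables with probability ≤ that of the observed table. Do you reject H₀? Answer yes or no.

Margins: r₁=19, r₂=11, c₁=14, c₂=16, n=30
p_obs = C(19,12)·C(11,2)/C(30,14); sum pmf over tables with pmf ≤ p_obs
p-value (two-sided) = 0.02589
At α=0.1: p < α → reject H₀

reject H₀: yes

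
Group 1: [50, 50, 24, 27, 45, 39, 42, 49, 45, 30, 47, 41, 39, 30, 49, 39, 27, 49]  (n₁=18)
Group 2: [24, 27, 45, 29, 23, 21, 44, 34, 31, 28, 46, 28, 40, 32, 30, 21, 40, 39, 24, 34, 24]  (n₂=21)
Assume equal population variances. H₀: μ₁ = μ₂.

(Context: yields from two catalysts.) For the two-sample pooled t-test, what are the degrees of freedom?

df = n₁ + n₂ − 2 = 18 + 21 − 2 = 37

degrees of freedom = 37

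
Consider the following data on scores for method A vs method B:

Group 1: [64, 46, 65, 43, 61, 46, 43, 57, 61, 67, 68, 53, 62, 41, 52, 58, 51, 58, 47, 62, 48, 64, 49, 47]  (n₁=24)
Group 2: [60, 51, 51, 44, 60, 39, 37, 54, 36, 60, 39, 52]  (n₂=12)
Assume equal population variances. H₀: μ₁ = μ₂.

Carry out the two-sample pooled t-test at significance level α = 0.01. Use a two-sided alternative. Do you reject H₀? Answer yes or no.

reject H₀: no

x̄₁=54.708, s₁=8.477, n₁=24
x̄₂=48.583, s₂=9.249, n₂=12
s_p² = [23·8.477² + 11·9.249²]/34 = 76.2904
SE = √(s_p²·(1/24+1/12)) = 3.0881
t = (54.708−48.583)/3.0881 = 1.9834
df = 34
p-value (two-sided) = 0.05544
At α=0.01: p ≥ α → fail to reject H₀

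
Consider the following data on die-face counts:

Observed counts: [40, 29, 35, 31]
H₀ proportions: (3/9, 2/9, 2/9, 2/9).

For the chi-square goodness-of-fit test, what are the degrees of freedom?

df = k − 1 = 4 − 1 = 3

degrees of freedom = 3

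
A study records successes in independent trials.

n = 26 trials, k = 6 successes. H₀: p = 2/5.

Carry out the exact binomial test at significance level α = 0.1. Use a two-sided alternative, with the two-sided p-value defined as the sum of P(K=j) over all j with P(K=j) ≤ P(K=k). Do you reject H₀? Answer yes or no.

Exact binomial: n=26, k=6, p₀=2/5=0.4000
P(X=j) = C(n,j)·p₀^j·(1−p₀)^(n−j); p = Σ P(X=j) over j with P(X=j) ≤ P(X=6)
p-value (two-sided) = 0.10764
At α=0.1: p ≥ α → fail to reject H₀

reject H₀: no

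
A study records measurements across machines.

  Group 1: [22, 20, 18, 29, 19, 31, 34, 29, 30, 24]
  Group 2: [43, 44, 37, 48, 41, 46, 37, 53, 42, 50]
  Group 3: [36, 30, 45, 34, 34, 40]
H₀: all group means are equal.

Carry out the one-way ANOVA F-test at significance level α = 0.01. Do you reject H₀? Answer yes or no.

Group means [25.60, 44.10, 36.50], grand mean 35.231
SSB = Σnᵢ(x̄ᵢ−x̄)² = 1723.815; SSW = ΣΣ(x−x̄ᵢ)² = 678.800
MSB = 1723.815/2 = 861.9077; MSW = 678.800/23 = 29.5130
F = MSB/MSW = 29.2043
df = (2, 23)
p-value (upper-tail) = 0.00000
At α=0.01: p < α → reject H₀

reject H₀: yes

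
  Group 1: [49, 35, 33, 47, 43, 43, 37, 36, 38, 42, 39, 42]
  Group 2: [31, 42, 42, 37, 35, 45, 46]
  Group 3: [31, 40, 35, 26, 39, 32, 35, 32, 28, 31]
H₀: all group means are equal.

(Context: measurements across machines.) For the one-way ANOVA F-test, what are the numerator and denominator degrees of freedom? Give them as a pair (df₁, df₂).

degrees of freedom = [2, 26]

k = 3 groups, N = 29 total
df = (k−1, N−k) = (3−1, 29−3) = (2, 26)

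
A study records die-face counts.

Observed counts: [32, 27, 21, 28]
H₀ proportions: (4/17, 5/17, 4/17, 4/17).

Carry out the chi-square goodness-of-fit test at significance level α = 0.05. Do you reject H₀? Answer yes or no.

reject H₀: no

n = 108; E_i = n·p_i = [25.41, 31.76, 25.41, 25.41]
χ² = (32−25.41)²/25.41 + (27−31.76)²/31.76 + (21−25.41)²/25.41 + (28−25.41)²/25.41 = 3.4523
df = 3
p-value (upper-tail) = 0.32700
At α=0.05: p ≥ α → fail to reject H₀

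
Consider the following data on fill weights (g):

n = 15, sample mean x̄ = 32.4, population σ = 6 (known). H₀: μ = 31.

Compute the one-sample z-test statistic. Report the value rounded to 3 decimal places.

SE = σ/√n = 6/√15 = 1.5492
z = (x̄−μ₀)/SE = (32.4−31)/1.5492 = 0.9037

test statistic = 0.904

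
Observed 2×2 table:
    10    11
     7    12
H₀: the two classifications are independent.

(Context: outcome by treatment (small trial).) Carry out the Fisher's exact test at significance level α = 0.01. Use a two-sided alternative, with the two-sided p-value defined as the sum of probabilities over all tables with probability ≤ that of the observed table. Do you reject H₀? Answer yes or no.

Margins: r₁=21, r₂=19, c₁=17, c₂=23, n=40
p_obs = C(21,10)·C(19,7)/C(40,17); sum pmf over tables with pmf ≤ p_obs
p-value (two-sided) = 0.53778
At α=0.01: p ≥ α → fail to reject H₀

reject H₀: no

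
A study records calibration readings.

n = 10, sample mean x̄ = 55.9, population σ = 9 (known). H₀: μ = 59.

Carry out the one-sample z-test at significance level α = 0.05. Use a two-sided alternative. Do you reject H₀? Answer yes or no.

SE = σ/√n = 9/√10 = 2.8460
z = (x̄−μ₀)/SE = (55.9−59)/2.8460 = -1.0892
p-value (two-sided) = 0.27605
At α=0.05: p ≥ α → fail to reject H₀

reject H₀: no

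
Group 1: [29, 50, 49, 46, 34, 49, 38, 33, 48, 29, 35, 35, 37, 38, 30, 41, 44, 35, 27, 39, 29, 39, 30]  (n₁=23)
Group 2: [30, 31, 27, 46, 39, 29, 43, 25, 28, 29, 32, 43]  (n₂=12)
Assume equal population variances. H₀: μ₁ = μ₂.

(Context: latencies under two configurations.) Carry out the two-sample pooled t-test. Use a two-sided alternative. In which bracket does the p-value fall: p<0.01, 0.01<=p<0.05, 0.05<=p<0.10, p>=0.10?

x̄₁=37.565, s₁=7.241, n₁=23
x̄₂=33.500, s₂=7.217, n₂=12
s_p² = [22·7.241² + 11·7.217²]/33 = 52.3228
SE = √(s_p²·(1/23+1/12)) = 2.5759
t = (37.565−33.500)/2.5759 = 1.5782
df = 33
p-value (two-sided) = 0.12406
→ bracket: p>=0.10

p-value bracket: p>=0.10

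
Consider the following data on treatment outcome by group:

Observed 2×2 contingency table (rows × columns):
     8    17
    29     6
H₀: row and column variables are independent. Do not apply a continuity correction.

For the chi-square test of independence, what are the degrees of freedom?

df = (r−1)(c−1) = (2−1)·(2−1) = 1

degrees of freedom = 1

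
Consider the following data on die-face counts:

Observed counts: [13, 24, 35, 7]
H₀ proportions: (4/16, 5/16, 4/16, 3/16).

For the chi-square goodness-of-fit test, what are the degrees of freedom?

degrees of freedom = 3

df = k − 1 = 4 − 1 = 3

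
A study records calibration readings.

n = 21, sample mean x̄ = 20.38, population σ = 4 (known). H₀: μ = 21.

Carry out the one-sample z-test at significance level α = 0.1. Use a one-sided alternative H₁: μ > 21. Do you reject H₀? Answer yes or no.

SE = σ/√n = 4/√21 = 0.8729
z = (x̄−μ₀)/SE = (20.38−21)/0.8729 = -0.7103
p-value (one-sided, H₁ greater) = 0.76124
At α=0.1: p ≥ α → fail to reject H₀

reject H₀: no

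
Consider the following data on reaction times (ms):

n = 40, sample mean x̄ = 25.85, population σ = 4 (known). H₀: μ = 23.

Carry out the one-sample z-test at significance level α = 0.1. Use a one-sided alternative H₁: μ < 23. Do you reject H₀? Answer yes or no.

reject H₀: no

SE = σ/√n = 4/√40 = 0.6325
z = (x̄−μ₀)/SE = (25.85−23)/0.6325 = 4.5062
p-value (one-sided, H₁ less) = 1.00000
At α=0.1: p ≥ α → fail to reject H₀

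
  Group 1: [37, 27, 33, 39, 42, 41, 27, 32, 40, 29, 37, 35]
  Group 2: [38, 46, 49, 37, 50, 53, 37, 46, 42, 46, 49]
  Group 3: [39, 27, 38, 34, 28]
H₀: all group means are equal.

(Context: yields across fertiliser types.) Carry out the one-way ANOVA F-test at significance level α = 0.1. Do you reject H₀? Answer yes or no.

Group means [34.92, 44.82, 33.20], grand mean 38.500
SSB = Σnᵢ(x̄ᵢ−x̄)² = 733.647; SSW = ΣΣ(x−x̄ᵢ)² = 743.353
MSB = 733.647/2 = 366.8235; MSW = 743.353/25 = 29.7341
F = MSB/MSW = 12.3368
df = (2, 25)
p-value (upper-tail) = 0.00019
At α=0.1: p < α → reject H₀

reject H₀: yes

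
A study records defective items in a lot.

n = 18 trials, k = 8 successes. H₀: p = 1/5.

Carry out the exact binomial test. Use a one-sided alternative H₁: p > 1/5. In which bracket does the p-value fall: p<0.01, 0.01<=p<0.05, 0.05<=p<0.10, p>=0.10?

p-value bracket: 0.01<=p<0.05

Exact binomial: n=18, k=8, p₀=1/5=0.2000
P(X≥8) from Σ C(n,i)·p₀^i·(1−p₀)^(n−i)
p-value (one-sided, H₁ greater) = 0.01628
→ bracket: 0.01<=p<0.05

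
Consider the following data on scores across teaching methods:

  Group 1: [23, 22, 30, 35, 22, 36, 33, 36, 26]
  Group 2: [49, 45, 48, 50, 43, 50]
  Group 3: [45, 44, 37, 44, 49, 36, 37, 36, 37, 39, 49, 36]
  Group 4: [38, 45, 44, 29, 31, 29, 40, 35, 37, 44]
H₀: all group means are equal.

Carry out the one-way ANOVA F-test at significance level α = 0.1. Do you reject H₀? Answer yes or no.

reject H₀: yes

Group means [29.22, 47.50, 40.75, 37.20], grand mean 38.081
SSB = Σnᵢ(x̄ᵢ−x̄)² = 1331.851; SSW = ΣΣ(x−x̄ᵢ)² = 962.906
MSB = 1331.851/3 = 443.9504; MSW = 962.906/33 = 29.1790
F = MSB/MSW = 15.2147
df = (3, 33)
p-value (upper-tail) = 0.00000
At α=0.1: p < α → reject H₀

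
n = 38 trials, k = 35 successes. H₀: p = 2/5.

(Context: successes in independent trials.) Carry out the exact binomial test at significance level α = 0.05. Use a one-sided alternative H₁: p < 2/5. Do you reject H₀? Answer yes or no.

Exact binomial: n=38, k=35, p₀=2/5=0.4000
P(X≤35) from Σ C(n,i)·p₀^i·(1−p₀)^(n−i)
p-value (one-sided, H₁ less) = 1.00000
At α=0.05: p ≥ α → fail to reject H₀

reject H₀: no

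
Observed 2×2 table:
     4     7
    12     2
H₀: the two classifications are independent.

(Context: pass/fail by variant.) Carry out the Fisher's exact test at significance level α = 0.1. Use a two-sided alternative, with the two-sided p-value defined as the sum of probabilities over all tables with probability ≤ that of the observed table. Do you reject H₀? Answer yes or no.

reject H₀: yes

Margins: r₁=11, r₂=14, c₁=16, c₂=9, n=25
p_obs = C(11,4)·C(14,12)/C(25,16); sum pmf over tables with pmf ≤ p_obs
p-value (two-sided) = 0.01684
At α=0.1: p < α → reject H₀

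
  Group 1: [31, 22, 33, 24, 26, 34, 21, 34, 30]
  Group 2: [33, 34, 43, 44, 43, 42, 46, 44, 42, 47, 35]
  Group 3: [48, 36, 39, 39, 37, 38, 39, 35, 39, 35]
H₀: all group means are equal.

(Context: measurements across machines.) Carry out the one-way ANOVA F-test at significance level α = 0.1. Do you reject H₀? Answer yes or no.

reject H₀: yes

Group means [28.33, 41.18, 38.50], grand mean 36.433
SSB = Σnᵢ(x̄ᵢ−x̄)² = 881.230; SSW = ΣΣ(x−x̄ᵢ)² = 576.136
MSB = 881.230/2 = 440.6152; MSW = 576.136/27 = 21.3384
F = MSB/MSW = 20.6489
df = (2, 27)
p-value (upper-tail) = 0.00000
At α=0.1: p < α → reject H₀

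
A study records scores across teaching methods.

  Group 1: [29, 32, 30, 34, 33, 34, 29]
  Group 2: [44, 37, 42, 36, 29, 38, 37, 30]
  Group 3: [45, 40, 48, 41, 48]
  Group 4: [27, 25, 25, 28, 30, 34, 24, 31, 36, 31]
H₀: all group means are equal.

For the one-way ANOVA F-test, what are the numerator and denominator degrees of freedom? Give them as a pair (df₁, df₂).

degrees of freedom = [3, 26]

k = 4 groups, N = 30 total
df = (k−1, N−k) = (4−1, 30−4) = (3, 26)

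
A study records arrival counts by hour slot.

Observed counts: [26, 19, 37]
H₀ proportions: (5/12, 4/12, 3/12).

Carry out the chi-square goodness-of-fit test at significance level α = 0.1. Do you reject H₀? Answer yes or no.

reject H₀: yes

n = 82; E_i = n·p_i = [34.17, 27.33, 20.50]
χ² = (26−34.17)²/34.17 + (19−27.33)²/27.33 + (37−20.50)²/20.50 = 17.7732
df = 2
p-value (upper-tail) = 0.00014
At α=0.1: p < α → reject H₀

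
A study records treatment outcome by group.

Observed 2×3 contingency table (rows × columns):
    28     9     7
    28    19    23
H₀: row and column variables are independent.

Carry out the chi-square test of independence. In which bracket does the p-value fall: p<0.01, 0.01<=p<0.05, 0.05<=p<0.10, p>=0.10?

Row totals [44, 70], col totals [56, 28, 30], n=114
χ² = (28−21.61)²/21.61 + (9−10.81)²/10.81 + (7−11.58)²/11.58 + (28−34.39)²/34.39 + (19−17.19)²/17.19 + (23−18.42)²/18.42 = 6.5138
df = 2
p-value (upper-tail) = 0.03851
→ bracket: 0.01<=p<0.05

p-value bracket: 0.01<=p<0.05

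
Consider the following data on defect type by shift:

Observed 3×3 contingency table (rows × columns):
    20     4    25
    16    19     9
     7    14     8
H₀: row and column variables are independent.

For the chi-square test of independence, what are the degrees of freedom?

df = (r−1)(c−1) = (3−1)·(3−1) = 4

degrees of freedom = 4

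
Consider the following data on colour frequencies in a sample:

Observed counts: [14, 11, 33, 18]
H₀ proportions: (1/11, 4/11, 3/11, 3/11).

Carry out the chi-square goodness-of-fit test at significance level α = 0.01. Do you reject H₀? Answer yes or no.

reject H₀: yes

n = 76; E_i = n·p_i = [6.91, 27.64, 20.73, 20.73]
χ² = (14−6.91)²/6.91 + (11−27.64)²/27.64 + (33−20.73)²/20.73 + (18−20.73)²/20.73 = 24.9178
df = 3
p-value (upper-tail) = 0.00002
At α=0.01: p < α → reject H₀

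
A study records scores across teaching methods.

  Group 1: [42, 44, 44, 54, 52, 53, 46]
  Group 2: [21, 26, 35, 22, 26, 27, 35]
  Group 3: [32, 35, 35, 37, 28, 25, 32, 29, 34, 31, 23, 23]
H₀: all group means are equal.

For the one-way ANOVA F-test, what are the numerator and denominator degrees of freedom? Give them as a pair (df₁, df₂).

k = 3 groups, N = 26 total
df = (k−1, N−k) = (3−1, 26−3) = (2, 23)

degrees of freedom = [2, 23]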